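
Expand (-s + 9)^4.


Expand (-s + 9)^4 by repeated multiplication:
  (-s + 9)^2 = s^2 - 18s + 81
  (-s + 9)^3 = -s^3 + 27s^2 - 243s + 729
= s^4 - 36s^3 + 486s^2 - 2916s + 6561


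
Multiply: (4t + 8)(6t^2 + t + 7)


Distribute each term of the first polynomial:
  (4t)(6t^2 + t + 7) = 24t^3 + 4t^2 + 28t
  (8)(6t^2 + t + 7) = 48t^2 + 8t + 56
Sum: 24t^3 + 52t^2 + 36t + 56


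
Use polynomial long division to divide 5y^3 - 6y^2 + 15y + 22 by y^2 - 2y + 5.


(5y^3 - 6y^2 + 15y + 22) / (y^2 - 2y + 5)
Step 1: 5y * (y^2 - 2y + 5) = 5y^3 - 10y^2 + 25y; subtract.
Step 2: 4 * (y^2 - 2y + 5) = 4y^2 - 8y + 20; subtract.
Quotient: 5y + 4, Remainder: -2y + 2


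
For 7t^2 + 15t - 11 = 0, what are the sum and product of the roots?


For at^2+bt+c=0: sum = -b/a, product = c/a.
a=7, b=15, c=-11
Sum = -(15)/7 = -15/7
Product = (-11)/7 = -11/7


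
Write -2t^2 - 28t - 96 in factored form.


Roots satisfy r1 + r2 = -b/a = -14 and r1*r2 = c/a = 48.
So r1 = -8, r2 = -6.
-2t^2 - 28t - 96 = -2(t - r1)(t - r2) = -2(t + 8)(t + 6)


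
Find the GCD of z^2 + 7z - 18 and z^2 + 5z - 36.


Factor each:
  z^2 + 7z - 18 = (z + 9)(z - 2)
  z^2 + 5z - 36 = (z + 9)(z - 4)
Common monic factor: z + 9


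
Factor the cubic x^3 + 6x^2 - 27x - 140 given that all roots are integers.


Try integer roots (divisors of -140). x=-4: p(-4)=0.
Divide out (x + 4): quotient is x^2 + 2x - 35.
Factor the quadratic: (x + 7)(x - 5)
Result: (x + 4)(x + 7)(x - 5)


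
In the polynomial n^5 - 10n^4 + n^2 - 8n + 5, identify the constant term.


Read off the constant term: 5


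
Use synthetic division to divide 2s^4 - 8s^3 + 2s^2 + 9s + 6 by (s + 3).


Synthetic division with c = -3. Coefficients: 2, -8, 2, 9, 6
Bring down 2.
  2 * -3 = -6; -6 - 8 = -14
  -14 * -3 = 42; 42 + 2 = 44
  44 * -3 = -132; -132 + 9 = -123
  -123 * -3 = 369; 369 + 6 = 375
Quotient: 2s^3 - 14s^2 + 44s - 123, Remainder: 375


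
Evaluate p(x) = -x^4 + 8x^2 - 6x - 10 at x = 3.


Using direct substitution:
  -1 * (3)^4 = -81
  0 * (3)^3 = 0
  8 * (3)^2 = 72
  -6 * (3)^1 = -18
  constant: -10
Sum = -81 + 0 + 72 - 18 - 10 = -37


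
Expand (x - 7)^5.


Expand (x - 7)^5 by repeated multiplication:
  (x - 7)^2 = x^2 - 14x + 49
  (x - 7)^3 = x^3 - 21x^2 + 147x - 343
  (x - 7)^4 = x^4 - 28x^3 + 294x^2 - 1372x + 2401
= x^5 - 35x^4 + 490x^3 - 3430x^2 + 12005x - 16807


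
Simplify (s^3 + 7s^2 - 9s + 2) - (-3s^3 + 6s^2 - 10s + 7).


Distribute the minus sign:
  (s^3 + 7s^2 - 9s + 2)
- (-3s^3 + 6s^2 - 10s + 7)
Negate second polynomial: 3s^3 - 6s^2 + 10s - 7
Add: 4s^3 + s^2 + s - 5


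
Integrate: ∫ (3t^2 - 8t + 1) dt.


Reverse power rule on each term:
  ∫ 3t^2 dt = t^3
  ∫ -8t dt = -4t^2
  ∫ 1 dt = t
F(t) = t^3 - 4t^2 + t + C


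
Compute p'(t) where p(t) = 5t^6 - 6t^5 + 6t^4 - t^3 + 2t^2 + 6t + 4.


Apply the power rule term by term:
  d/dt(5t^6) = 30t^5
  d/dt(-6t^5) = -30t^4
  d/dt(6t^4) = 24t^3
  d/dt(-t^3) = -3t^2
  d/dt(2t^2) = 4t
  d/dt(6t) = 6
  d/dt(4) = 0
p'(t) = 30t^5 - 30t^4 + 24t^3 - 3t^2 + 4t + 6


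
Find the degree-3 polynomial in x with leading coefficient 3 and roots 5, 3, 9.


p(x) = 3(x - 5)(x - 3)(x - 9)
Expand: 3x^3 - 51x^2 + 261x - 405


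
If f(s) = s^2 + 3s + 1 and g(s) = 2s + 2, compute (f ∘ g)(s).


Substitute g(s) into f:
f(g(s)) = 1*(2s + 2)^2 + 3*(2s + 2) + 1
(2s + 2)^2 = 4s^2 + 8s + 4
Expand and combine: 4s^2 + 14s + 11


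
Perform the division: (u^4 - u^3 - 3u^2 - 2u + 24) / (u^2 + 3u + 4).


(u^4 - u^3 - 3u^2 - 2u + 24) / (u^2 + 3u + 4)
Step 1: u^2 * (u^2 + 3u + 4) = u^4 + 3u^3 + 4u^2; subtract.
Step 2: -4u * (u^2 + 3u + 4) = -4u^3 - 12u^2 - 16u; subtract.
Step 3: 5 * (u^2 + 3u + 4) = 5u^2 + 15u + 20; subtract.
Quotient: u^2 - 4u + 5, Remainder: -u + 4


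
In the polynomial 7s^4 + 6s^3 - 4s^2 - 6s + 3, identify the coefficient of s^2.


Read off the coefficient of s^2: -4


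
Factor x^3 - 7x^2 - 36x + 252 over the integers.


Try integer roots (divisors of 252). x=7: p(7)=0.
Divide out (x - 7): quotient is x^2 - 36.
Factor the quadratic: (x - 6)(x + 6)
Result: (x - 7)(x - 6)(x + 6)


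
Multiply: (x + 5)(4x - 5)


Distribute each term of the first polynomial:
  (x)(4x - 5) = 4x^2 - 5x
  (5)(4x - 5) = 20x - 25
Sum: 4x^2 + 15x - 25


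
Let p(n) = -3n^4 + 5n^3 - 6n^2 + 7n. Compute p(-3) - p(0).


p(-3) = -453
p(0) = 0
p(-3) - p(0) = -453 = -453


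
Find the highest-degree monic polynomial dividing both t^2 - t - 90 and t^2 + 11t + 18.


Factor each:
  t^2 - t - 90 = (t + 9)(t - 10)
  t^2 + 11t + 18 = (t + 9)(t + 2)
Common monic factor: t + 9


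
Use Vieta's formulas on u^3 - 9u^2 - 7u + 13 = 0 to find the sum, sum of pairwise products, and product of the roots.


Monic cubic u^3+bu^2+cu+d=0: sum=-b, pairwise sum=c, product=-d.
b=-9, c=-7, d=13
r1+r2+r3 = 9
r1r2+r1r3+r2r3 = -7
r1r2r3 = -13


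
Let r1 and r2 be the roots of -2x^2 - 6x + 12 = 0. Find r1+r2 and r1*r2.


For ax^2+bx+c=0: sum = -b/a, product = c/a.
a=-2, b=-6, c=12
Sum = -(-6)/-2 = -3
Product = (12)/-2 = -6


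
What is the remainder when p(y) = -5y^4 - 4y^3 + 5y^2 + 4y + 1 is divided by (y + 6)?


By the Remainder Theorem, the remainder equals p(-6):
  -5*(-6)^4 = -6480
  -4*(-6)^3 = 864
  5*(-6)^2 = 180
  4*(-6)^1 = -24
  constant: 1
Sum: -6480 + 864 + 180 - 24 + 1 = -5459


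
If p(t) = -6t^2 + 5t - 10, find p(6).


Using direct substitution:
  -6 * (6)^2 = -216
  5 * (6)^1 = 30
  constant: -10
Sum = -216 + 30 - 10 = -196


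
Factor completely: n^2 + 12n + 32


Roots satisfy r1 + r2 = -b/a = -12 and r1*r2 = c/a = 32.
So r1 = -4, r2 = -8.
n^2 + 12n + 32 = (n - r1)(n - r2) = (n + 4)(n + 8)


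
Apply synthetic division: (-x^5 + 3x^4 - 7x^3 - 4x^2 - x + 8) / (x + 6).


Synthetic division with c = -6. Coefficients: -1, 3, -7, -4, -1, 8
Bring down -1.
  -1 * -6 = 6; 6 + 3 = 9
  9 * -6 = -54; -54 - 7 = -61
  -61 * -6 = 366; 366 - 4 = 362
  362 * -6 = -2172; -2172 - 1 = -2173
  -2173 * -6 = 13038; 13038 + 8 = 13046
Quotient: -x^4 + 9x^3 - 61x^2 + 362x - 2173, Remainder: 13046


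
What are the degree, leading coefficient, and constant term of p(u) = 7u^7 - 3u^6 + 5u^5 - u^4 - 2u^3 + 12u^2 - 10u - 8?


Highest power of u is 7, with coefficient 7. Constant term is -8.
Degree = 7, leading coefficient = 7, constant term = -8


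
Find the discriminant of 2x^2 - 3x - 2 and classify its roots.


D = b^2 - 4ac = (-3)^2 - 4(2)(-2) = 9 + 16 = 25
Since D > 0: two distinct rational roots


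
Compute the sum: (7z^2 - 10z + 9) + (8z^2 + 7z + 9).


Align terms by degree and add:
  7z^2 - 10z + 9
+ 8z^2 + 7z + 9
= 15z^2 - 3z + 18


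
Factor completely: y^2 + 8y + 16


Roots satisfy r1 + r2 = -b/a = -8 and r1*r2 = c/a = 16.
So r1 = -4, r2 = -4.
y^2 + 8y + 16 = (y - r1)(y - r2) = (y + 4)(y + 4)


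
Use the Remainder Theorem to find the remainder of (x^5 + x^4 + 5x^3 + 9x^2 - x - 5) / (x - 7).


By the Remainder Theorem, the remainder equals p(7):
  1*(7)^5 = 16807
  1*(7)^4 = 2401
  5*(7)^3 = 1715
  9*(7)^2 = 441
  -1*(7)^1 = -7
  constant: -5
Sum: 16807 + 2401 + 1715 + 441 - 7 - 5 = 21352


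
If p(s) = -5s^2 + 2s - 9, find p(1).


Using direct substitution:
  -5 * (1)^2 = -5
  2 * (1)^1 = 2
  constant: -9
Sum = -5 + 2 - 9 = -12


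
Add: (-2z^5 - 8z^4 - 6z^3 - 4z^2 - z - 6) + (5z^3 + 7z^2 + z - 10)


Align terms by degree and add:
  -2z^5 - 8z^4 - 6z^3 - 4z^2 - z - 6
+ 5z^3 + 7z^2 + z - 10
= -2z^5 - 8z^4 - z^3 + 3z^2 - 16


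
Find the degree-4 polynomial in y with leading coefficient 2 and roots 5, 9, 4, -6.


p(y) = 2(y - 5)(y - 9)(y - 4)(y + 6)
Expand: 2y^4 - 24y^3 - 14y^2 + 852y - 2160


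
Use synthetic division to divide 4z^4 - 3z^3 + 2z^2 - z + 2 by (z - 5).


Synthetic division with c = 5. Coefficients: 4, -3, 2, -1, 2
Bring down 4.
  4 * 5 = 20; 20 - 3 = 17
  17 * 5 = 85; 85 + 2 = 87
  87 * 5 = 435; 435 - 1 = 434
  434 * 5 = 2170; 2170 + 2 = 2172
Quotient: 4z^3 + 17z^2 + 87z + 434, Remainder: 2172


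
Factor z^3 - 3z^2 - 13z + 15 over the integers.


Try integer roots (divisors of 15). z=5: p(5)=0.
Divide out (z - 5): quotient is z^2 + 2z - 3.
Factor the quadratic: (z + 3)(z - 1)
Result: (z - 5)(z + 3)(z - 1)


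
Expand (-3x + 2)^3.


Expand (-3x + 2)^3 by repeated multiplication:
  (-3x + 2)^2 = 9x^2 - 12x + 4
= -27x^3 + 54x^2 - 36x + 8


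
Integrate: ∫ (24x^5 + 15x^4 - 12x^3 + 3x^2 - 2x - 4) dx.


Reverse power rule on each term:
  ∫ 24x^5 dx = 4x^6
  ∫ 15x^4 dx = 3x^5
  ∫ -12x^3 dx = -3x^4
  ∫ 3x^2 dx = x^3
  ∫ -2x dx = -x^2
  ∫ -4 dx = -4x
F(x) = 4x^6 + 3x^5 - 3x^4 + x^3 - x^2 - 4x + C


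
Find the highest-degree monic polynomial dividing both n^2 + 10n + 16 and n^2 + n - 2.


Factor each:
  n^2 + 10n + 16 = (n + 2)(n + 8)
  n^2 + n - 2 = (n + 2)(n - 1)
Common monic factor: n + 2


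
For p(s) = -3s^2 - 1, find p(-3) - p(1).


p(-3) = -28
p(1) = -4
p(-3) - p(1) = -28 + 4 = -24


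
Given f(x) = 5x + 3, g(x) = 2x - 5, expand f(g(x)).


Substitute g(x) into f:
f(g(x)) = 5*(2x - 5) + 3
Expand and combine: 10x - 22


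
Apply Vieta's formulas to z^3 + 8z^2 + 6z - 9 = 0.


Monic cubic z^3+bz^2+cz+d=0: sum=-b, pairwise sum=c, product=-d.
b=8, c=6, d=-9
r1+r2+r3 = -8
r1r2+r1r3+r2r3 = 6
r1r2r3 = 9


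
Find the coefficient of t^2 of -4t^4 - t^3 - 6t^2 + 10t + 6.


Read off the coefficient of t^2: -6


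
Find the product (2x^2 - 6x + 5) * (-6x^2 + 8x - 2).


Distribute each term of the first polynomial:
  (2x^2)(-6x^2 + 8x - 2) = -12x^4 + 16x^3 - 4x^2
  (-6x)(-6x^2 + 8x - 2) = 36x^3 - 48x^2 + 12x
  (5)(-6x^2 + 8x - 2) = -30x^2 + 40x - 10
Sum: -12x^4 + 52x^3 - 82x^2 + 52x - 10


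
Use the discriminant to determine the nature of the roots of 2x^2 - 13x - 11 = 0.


D = b^2 - 4ac = (-13)^2 - 4(2)(-11) = 169 + 88 = 257
Since D > 0: two distinct irrational roots


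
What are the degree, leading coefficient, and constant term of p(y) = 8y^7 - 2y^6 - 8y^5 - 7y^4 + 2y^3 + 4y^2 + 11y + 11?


Highest power of y is 7, with coefficient 8. Constant term is 11.
Degree = 7, leading coefficient = 8, constant term = 11


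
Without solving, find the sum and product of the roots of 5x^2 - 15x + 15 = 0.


For ax^2+bx+c=0: sum = -b/a, product = c/a.
a=5, b=-15, c=15
Sum = -(-15)/5 = 3
Product = (15)/5 = 3


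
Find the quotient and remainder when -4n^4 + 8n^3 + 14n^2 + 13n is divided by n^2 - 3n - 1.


(-4n^4 + 8n^3 + 14n^2 + 13n) / (n^2 - 3n - 1)
Step 1: -4n^2 * (n^2 - 3n - 1) = -4n^4 + 12n^3 + 4n^2; subtract.
Step 2: -4n * (n^2 - 3n - 1) = -4n^3 + 12n^2 + 4n; subtract.
Step 3: -2 * (n^2 - 3n - 1) = -2n^2 + 6n + 2; subtract.
Quotient: -4n^2 - 4n - 2, Remainder: 3n - 2


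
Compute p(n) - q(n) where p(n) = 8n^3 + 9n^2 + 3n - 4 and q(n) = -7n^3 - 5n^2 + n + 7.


Distribute the minus sign:
  (8n^3 + 9n^2 + 3n - 4)
- (-7n^3 - 5n^2 + n + 7)
Negate second polynomial: 7n^3 + 5n^2 - n - 7
Add: 15n^3 + 14n^2 + 2n - 11


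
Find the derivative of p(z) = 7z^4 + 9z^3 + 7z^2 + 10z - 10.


Apply the power rule term by term:
  d/dz(7z^4) = 28z^3
  d/dz(9z^3) = 27z^2
  d/dz(7z^2) = 14z
  d/dz(10z) = 10
  d/dz(-10) = 0
p'(z) = 28z^3 + 27z^2 + 14z + 10


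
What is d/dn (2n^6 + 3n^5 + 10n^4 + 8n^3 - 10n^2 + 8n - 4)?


Apply the power rule term by term:
  d/dn(2n^6) = 12n^5
  d/dn(3n^5) = 15n^4
  d/dn(10n^4) = 40n^3
  d/dn(8n^3) = 24n^2
  d/dn(-10n^2) = -20n
  d/dn(8n) = 8
  d/dn(-4) = 0
p'(n) = 12n^5 + 15n^4 + 40n^3 + 24n^2 - 20n + 8


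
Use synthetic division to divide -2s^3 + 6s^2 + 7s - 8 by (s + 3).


Synthetic division with c = -3. Coefficients: -2, 6, 7, -8
Bring down -2.
  -2 * -3 = 6; 6 + 6 = 12
  12 * -3 = -36; -36 + 7 = -29
  -29 * -3 = 87; 87 - 8 = 79
Quotient: -2s^2 + 12s - 29, Remainder: 79


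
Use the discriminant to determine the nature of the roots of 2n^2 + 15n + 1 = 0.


D = b^2 - 4ac = (15)^2 - 4(2)(1) = 225 - 8 = 217
Since D > 0: two distinct irrational roots


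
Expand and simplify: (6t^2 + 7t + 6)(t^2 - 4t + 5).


Distribute each term of the first polynomial:
  (6t^2)(t^2 - 4t + 5) = 6t^4 - 24t^3 + 30t^2
  (7t)(t^2 - 4t + 5) = 7t^3 - 28t^2 + 35t
  (6)(t^2 - 4t + 5) = 6t^2 - 24t + 30
Sum: 6t^4 - 17t^3 + 8t^2 + 11t + 30


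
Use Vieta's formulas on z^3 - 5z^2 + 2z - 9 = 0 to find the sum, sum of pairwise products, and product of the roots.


Monic cubic z^3+bz^2+cz+d=0: sum=-b, pairwise sum=c, product=-d.
b=-5, c=2, d=-9
r1+r2+r3 = 5
r1r2+r1r3+r2r3 = 2
r1r2r3 = 9


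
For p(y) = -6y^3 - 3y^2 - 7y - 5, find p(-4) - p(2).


p(-4) = 359
p(2) = -79
p(-4) - p(2) = 359 + 79 = 438


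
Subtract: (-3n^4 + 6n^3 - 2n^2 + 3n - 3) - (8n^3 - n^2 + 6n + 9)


Distribute the minus sign:
  (-3n^4 + 6n^3 - 2n^2 + 3n - 3)
- (8n^3 - n^2 + 6n + 9)
Negate second polynomial: -8n^3 + n^2 - 6n - 9
Add: -3n^4 - 2n^3 - n^2 - 3n - 12


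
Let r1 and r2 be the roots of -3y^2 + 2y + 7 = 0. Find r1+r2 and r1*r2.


For ay^2+by+c=0: sum = -b/a, product = c/a.
a=-3, b=2, c=7
Sum = -(2)/-3 = 2/3
Product = (7)/-3 = -7/3


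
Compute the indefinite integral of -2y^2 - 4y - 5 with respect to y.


Reverse power rule on each term:
  ∫ -2y^2 dy = -(2/3)y^3
  ∫ -4y dy = -2y^2
  ∫ -5 dy = -5y
F(y) = -(2/3)y^3 - 2y^2 - 5y + C


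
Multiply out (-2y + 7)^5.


Expand (-2y + 7)^5 by repeated multiplication:
  (-2y + 7)^2 = 4y^2 - 28y + 49
  (-2y + 7)^3 = -8y^3 + 84y^2 - 294y + 343
  (-2y + 7)^4 = 16y^4 - 224y^3 + 1176y^2 - 2744y + 2401
= -32y^5 + 560y^4 - 3920y^3 + 13720y^2 - 24010y + 16807


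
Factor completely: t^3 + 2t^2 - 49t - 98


Try integer roots (divisors of -98). t=-2: p(-2)=0.
Divide out (t + 2): quotient is t^2 - 49.
Factor the quadratic: (t - 7)(t + 7)
Result: (t + 2)(t - 7)(t + 7)


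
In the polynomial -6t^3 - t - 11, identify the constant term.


Read off the constant term: -11


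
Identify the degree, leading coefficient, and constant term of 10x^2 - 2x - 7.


Highest power of x is 2, with coefficient 10. Constant term is -7.
Degree = 2, leading coefficient = 10, constant term = -7


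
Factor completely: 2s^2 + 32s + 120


Roots satisfy r1 + r2 = -b/a = -16 and r1*r2 = c/a = 60.
So r1 = -10, r2 = -6.
2s^2 + 32s + 120 = 2(s - r1)(s - r2) = 2(s + 10)(s + 6)


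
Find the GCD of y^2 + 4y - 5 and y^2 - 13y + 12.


Factor each:
  y^2 + 4y - 5 = (y - 1)(y + 5)
  y^2 - 13y + 12 = (y - 1)(y - 12)
Common monic factor: y - 1


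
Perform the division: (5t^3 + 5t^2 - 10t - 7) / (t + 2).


(5t^3 + 5t^2 - 10t - 7) / (t + 2)
Step 1: 5t^2 * (t + 2) = 5t^3 + 10t^2; subtract.
Step 2: -5t * (t + 2) = -5t^2 - 10t; subtract.
Step 3: 0 * (t + 2) = 0; subtract.
Quotient: 5t^2 - 5t, Remainder: -7


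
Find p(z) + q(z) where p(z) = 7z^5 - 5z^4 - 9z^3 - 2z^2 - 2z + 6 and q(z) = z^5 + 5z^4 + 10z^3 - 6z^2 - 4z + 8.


Align terms by degree and add:
  7z^5 - 5z^4 - 9z^3 - 2z^2 - 2z + 6
+ z^5 + 5z^4 + 10z^3 - 6z^2 - 4z + 8
= 8z^5 + z^3 - 8z^2 - 6z + 14


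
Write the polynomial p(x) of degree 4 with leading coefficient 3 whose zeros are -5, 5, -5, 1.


p(x) = 3(x + 5)(x - 5)(x + 5)(x - 1)
Expand: 3x^4 + 12x^3 - 90x^2 - 300x + 375


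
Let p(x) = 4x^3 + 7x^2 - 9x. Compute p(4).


Using direct substitution:
  4 * (4)^3 = 256
  7 * (4)^2 = 112
  -9 * (4)^1 = -36
  constant: 0
Sum = 256 + 112 - 36 + 0 = 332


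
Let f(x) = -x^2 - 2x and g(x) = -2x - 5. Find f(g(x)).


Substitute g(x) into f:
f(g(x)) = -1*(-2x - 5)^2 + (-2)*(-2x - 5)
(-2x - 5)^2 = 4x^2 + 20x + 25
Expand and combine: -4x^2 - 16x - 15


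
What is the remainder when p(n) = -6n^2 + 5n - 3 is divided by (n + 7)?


By the Remainder Theorem, the remainder equals p(-7):
  -6*(-7)^2 = -294
  5*(-7)^1 = -35
  constant: -3
Sum: -294 - 35 - 3 = -332


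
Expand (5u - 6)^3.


Expand (5u - 6)^3 by repeated multiplication:
  (5u - 6)^2 = 25u^2 - 60u + 36
= 125u^3 - 450u^2 + 540u - 216


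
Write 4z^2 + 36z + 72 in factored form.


Roots satisfy r1 + r2 = -b/a = -9 and r1*r2 = c/a = 18.
So r1 = -3, r2 = -6.
4z^2 + 36z + 72 = 4(z - r1)(z - r2) = 4(z + 3)(z + 6)


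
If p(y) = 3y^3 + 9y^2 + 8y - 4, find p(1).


Using direct substitution:
  3 * (1)^3 = 3
  9 * (1)^2 = 9
  8 * (1)^1 = 8
  constant: -4
Sum = 3 + 9 + 8 - 4 = 16


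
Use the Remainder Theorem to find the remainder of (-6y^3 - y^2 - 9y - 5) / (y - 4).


By the Remainder Theorem, the remainder equals p(4):
  -6*(4)^3 = -384
  -1*(4)^2 = -16
  -9*(4)^1 = -36
  constant: -5
Sum: -384 - 16 - 36 - 5 = -441


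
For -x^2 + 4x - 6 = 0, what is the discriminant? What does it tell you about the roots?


D = b^2 - 4ac = (4)^2 - 4(-1)(-6) = 16 - 24 = -8
Since D < 0: two complex conjugate roots (no real roots)


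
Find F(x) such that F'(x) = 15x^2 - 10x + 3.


Reverse power rule on each term:
  ∫ 15x^2 dx = 5x^3
  ∫ -10x dx = -5x^2
  ∫ 3 dx = 3x
F(x) = 5x^3 - 5x^2 + 3x + C


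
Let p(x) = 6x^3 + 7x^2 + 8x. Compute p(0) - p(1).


p(0) = 0
p(1) = 21
p(0) - p(1) = 0 - 21 = -21


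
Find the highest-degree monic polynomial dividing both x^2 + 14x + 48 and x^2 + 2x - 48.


Factor each:
  x^2 + 14x + 48 = (x + 8)(x + 6)
  x^2 + 2x - 48 = (x + 8)(x - 6)
Common monic factor: x + 8


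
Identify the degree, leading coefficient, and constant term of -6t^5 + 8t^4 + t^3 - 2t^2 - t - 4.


Highest power of t is 5, with coefficient -6. Constant term is -4.
Degree = 5, leading coefficient = -6, constant term = -4


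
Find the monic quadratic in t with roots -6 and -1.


p(t) = (t + 6)(t + 1)
Expand: t^2 + 7t + 6


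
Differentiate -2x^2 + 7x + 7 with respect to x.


Apply the power rule term by term:
  d/dx(-2x^2) = -4x
  d/dx(7x) = 7
  d/dx(7) = 0
p'(x) = -4x + 7


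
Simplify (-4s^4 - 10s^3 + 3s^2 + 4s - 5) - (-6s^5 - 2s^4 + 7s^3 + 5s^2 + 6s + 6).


Distribute the minus sign:
  (-4s^4 - 10s^3 + 3s^2 + 4s - 5)
- (-6s^5 - 2s^4 + 7s^3 + 5s^2 + 6s + 6)
Negate second polynomial: 6s^5 + 2s^4 - 7s^3 - 5s^2 - 6s - 6
Add: 6s^5 - 2s^4 - 17s^3 - 2s^2 - 2s - 11


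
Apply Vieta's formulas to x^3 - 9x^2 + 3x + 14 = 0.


Monic cubic x^3+bx^2+cx+d=0: sum=-b, pairwise sum=c, product=-d.
b=-9, c=3, d=14
r1+r2+r3 = 9
r1r2+r1r3+r2r3 = 3
r1r2r3 = -14


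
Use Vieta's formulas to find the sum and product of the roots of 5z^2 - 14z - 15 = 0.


For az^2+bz+c=0: sum = -b/a, product = c/a.
a=5, b=-14, c=-15
Sum = -(-14)/5 = 14/5
Product = (-15)/5 = -3


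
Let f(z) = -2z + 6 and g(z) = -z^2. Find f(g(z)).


Substitute g(z) into f:
f(g(z)) = -2*(-z^2) + 6
Expand and combine: 2z^2 + 6


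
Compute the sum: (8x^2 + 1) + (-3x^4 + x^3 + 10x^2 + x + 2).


Align terms by degree and add:
  8x^2 + 1
  -3x^4 + x^3 + 10x^2 + x + 2
= -3x^4 + x^3 + 18x^2 + x + 3


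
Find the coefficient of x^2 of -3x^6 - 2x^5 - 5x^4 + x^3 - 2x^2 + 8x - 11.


Read off the coefficient of x^2: -2


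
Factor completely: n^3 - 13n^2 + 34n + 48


Try integer roots (divisors of 48). n=-1: p(-1)=0.
Divide out (n + 1): quotient is n^2 - 14n + 48.
Factor the quadratic: (n - 6)(n - 8)
Result: (n + 1)(n - 6)(n - 8)


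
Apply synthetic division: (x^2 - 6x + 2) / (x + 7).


Synthetic division with c = -7. Coefficients: 1, -6, 2
Bring down 1.
  1 * -7 = -7; -7 - 6 = -13
  -13 * -7 = 91; 91 + 2 = 93
Quotient: x - 13, Remainder: 93


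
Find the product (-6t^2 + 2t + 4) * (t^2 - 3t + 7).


Distribute each term of the first polynomial:
  (-6t^2)(t^2 - 3t + 7) = -6t^4 + 18t^3 - 42t^2
  (2t)(t^2 - 3t + 7) = 2t^3 - 6t^2 + 14t
  (4)(t^2 - 3t + 7) = 4t^2 - 12t + 28
Sum: -6t^4 + 20t^3 - 44t^2 + 2t + 28


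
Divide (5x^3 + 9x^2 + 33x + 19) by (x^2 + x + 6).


(5x^3 + 9x^2 + 33x + 19) / (x^2 + x + 6)
Step 1: 5x * (x^2 + x + 6) = 5x^3 + 5x^2 + 30x; subtract.
Step 2: 4 * (x^2 + x + 6) = 4x^2 + 4x + 24; subtract.
Quotient: 5x + 4, Remainder: -x - 5


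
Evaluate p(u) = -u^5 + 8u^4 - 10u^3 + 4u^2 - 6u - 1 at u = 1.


Using direct substitution:
  -1 * (1)^5 = -1
  8 * (1)^4 = 8
  -10 * (1)^3 = -10
  4 * (1)^2 = 4
  -6 * (1)^1 = -6
  constant: -1
Sum = -1 + 8 - 10 + 4 - 6 - 1 = -6


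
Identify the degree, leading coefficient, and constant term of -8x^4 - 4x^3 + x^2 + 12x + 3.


Highest power of x is 4, with coefficient -8. Constant term is 3.
Degree = 4, leading coefficient = -8, constant term = 3


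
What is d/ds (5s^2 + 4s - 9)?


Apply the power rule term by term:
  d/ds(5s^2) = 10s
  d/ds(4s) = 4
  d/ds(-9) = 0
p'(s) = 10s + 4


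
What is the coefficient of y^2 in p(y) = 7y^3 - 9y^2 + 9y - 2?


Read off the coefficient of y^2: -9


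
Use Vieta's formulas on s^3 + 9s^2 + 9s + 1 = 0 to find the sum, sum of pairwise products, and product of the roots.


Monic cubic s^3+bs^2+cs+d=0: sum=-b, pairwise sum=c, product=-d.
b=9, c=9, d=1
r1+r2+r3 = -9
r1r2+r1r3+r2r3 = 9
r1r2r3 = -1


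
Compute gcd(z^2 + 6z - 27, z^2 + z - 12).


Factor each:
  z^2 + 6z - 27 = (z - 3)(z + 9)
  z^2 + z - 12 = (z - 3)(z + 4)
Common monic factor: z - 3


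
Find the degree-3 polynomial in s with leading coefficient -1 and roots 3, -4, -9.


p(s) = -(s - 3)(s + 4)(s + 9)
Expand: -s^3 - 10s^2 + 3s + 108


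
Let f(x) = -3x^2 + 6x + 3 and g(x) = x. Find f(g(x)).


Substitute g(x) into f:
f(g(x)) = -3*(x)^2 + 6*(x) + 3
(x)^2 = x^2
Expand and combine: -3x^2 + 6x + 3


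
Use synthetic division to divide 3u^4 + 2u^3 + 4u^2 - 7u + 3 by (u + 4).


Synthetic division with c = -4. Coefficients: 3, 2, 4, -7, 3
Bring down 3.
  3 * -4 = -12; -12 + 2 = -10
  -10 * -4 = 40; 40 + 4 = 44
  44 * -4 = -176; -176 - 7 = -183
  -183 * -4 = 732; 732 + 3 = 735
Quotient: 3u^3 - 10u^2 + 44u - 183, Remainder: 735


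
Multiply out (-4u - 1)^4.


Expand (-4u - 1)^4 by repeated multiplication:
  (-4u - 1)^2 = 16u^2 + 8u + 1
  (-4u - 1)^3 = -64u^3 - 48u^2 - 12u - 1
= 256u^4 + 256u^3 + 96u^2 + 16u + 1


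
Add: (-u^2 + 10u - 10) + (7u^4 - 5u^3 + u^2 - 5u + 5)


Align terms by degree and add:
  -u^2 + 10u - 10
+ 7u^4 - 5u^3 + u^2 - 5u + 5
= 7u^4 - 5u^3 + 5u - 5


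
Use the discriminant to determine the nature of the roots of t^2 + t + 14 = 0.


D = b^2 - 4ac = (1)^2 - 4(1)(14) = 1 - 56 = -55
Since D < 0: two complex conjugate roots (no real roots)


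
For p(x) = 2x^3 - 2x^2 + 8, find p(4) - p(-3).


p(4) = 104
p(-3) = -64
p(4) - p(-3) = 104 + 64 = 168


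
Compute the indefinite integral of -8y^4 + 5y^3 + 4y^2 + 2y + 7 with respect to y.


Reverse power rule on each term:
  ∫ -8y^4 dy = -(8/5)y^5
  ∫ 5y^3 dy = (5/4)y^4
  ∫ 4y^2 dy = (4/3)y^3
  ∫ 2y dy = y^2
  ∫ 7 dy = 7y
F(y) = -(8/5)y^5 + (5/4)y^4 + (4/3)y^3 + y^2 + 7y + C


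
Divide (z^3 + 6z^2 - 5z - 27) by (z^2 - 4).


(z^3 + 6z^2 - 5z - 27) / (z^2 - 4)
Step 1: z * (z^2 - 4) = z^3 - 4z; subtract.
Step 2: 6 * (z^2 - 4) = 6z^2 - 24; subtract.
Quotient: z + 6, Remainder: -z - 3


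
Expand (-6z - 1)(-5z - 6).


Distribute each term of the first polynomial:
  (-6z)(-5z - 6) = 30z^2 + 36z
  (-1)(-5z - 6) = 5z + 6
Sum: 30z^2 + 41z + 6


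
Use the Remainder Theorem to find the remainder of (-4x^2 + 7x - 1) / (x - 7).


By the Remainder Theorem, the remainder equals p(7):
  -4*(7)^2 = -196
  7*(7)^1 = 49
  constant: -1
Sum: -196 + 49 - 1 = -148


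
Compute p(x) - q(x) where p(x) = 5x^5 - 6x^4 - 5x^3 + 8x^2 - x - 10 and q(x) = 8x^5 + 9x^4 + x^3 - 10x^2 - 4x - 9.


Distribute the minus sign:
  (5x^5 - 6x^4 - 5x^3 + 8x^2 - x - 10)
- (8x^5 + 9x^4 + x^3 - 10x^2 - 4x - 9)
Negate second polynomial: -8x^5 - 9x^4 - x^3 + 10x^2 + 4x + 9
Add: -3x^5 - 15x^4 - 6x^3 + 18x^2 + 3x - 1


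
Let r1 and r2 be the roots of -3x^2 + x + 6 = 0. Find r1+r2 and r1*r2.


For ax^2+bx+c=0: sum = -b/a, product = c/a.
a=-3, b=1, c=6
Sum = -(1)/-3 = 1/3
Product = (6)/-3 = -2


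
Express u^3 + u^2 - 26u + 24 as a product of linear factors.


Try integer roots (divisors of 24). u=1: p(1)=0.
Divide out (u - 1): quotient is u^2 + 2u - 24.
Factor the quadratic: (u - 4)(u + 6)
Result: (u - 1)(u - 4)(u + 6)


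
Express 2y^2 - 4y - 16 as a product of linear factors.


Roots satisfy r1 + r2 = -b/a = 2 and r1*r2 = c/a = -8.
So r1 = 4, r2 = -2.
2y^2 - 4y - 16 = 2(y - r1)(y - r2) = 2(y - 4)(y + 2)


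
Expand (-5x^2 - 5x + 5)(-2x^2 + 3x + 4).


Distribute each term of the first polynomial:
  (-5x^2)(-2x^2 + 3x + 4) = 10x^4 - 15x^3 - 20x^2
  (-5x)(-2x^2 + 3x + 4) = 10x^3 - 15x^2 - 20x
  (5)(-2x^2 + 3x + 4) = -10x^2 + 15x + 20
Sum: 10x^4 - 5x^3 - 45x^2 - 5x + 20


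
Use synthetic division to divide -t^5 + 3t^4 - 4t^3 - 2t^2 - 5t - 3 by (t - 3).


Synthetic division with c = 3. Coefficients: -1, 3, -4, -2, -5, -3
Bring down -1.
  -1 * 3 = -3; -3 + 3 = 0
  0 * 3 = 0; 0 - 4 = -4
  -4 * 3 = -12; -12 - 2 = -14
  -14 * 3 = -42; -42 - 5 = -47
  -47 * 3 = -141; -141 - 3 = -144
Quotient: -t^4 - 4t^2 - 14t - 47, Remainder: -144


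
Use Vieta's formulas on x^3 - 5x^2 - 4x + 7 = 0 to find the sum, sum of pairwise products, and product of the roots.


Monic cubic x^3+bx^2+cx+d=0: sum=-b, pairwise sum=c, product=-d.
b=-5, c=-4, d=7
r1+r2+r3 = 5
r1r2+r1r3+r2r3 = -4
r1r2r3 = -7


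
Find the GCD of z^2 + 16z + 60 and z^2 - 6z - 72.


Factor each:
  z^2 + 16z + 60 = (z + 6)(z + 10)
  z^2 - 6z - 72 = (z + 6)(z - 12)
Common monic factor: z + 6


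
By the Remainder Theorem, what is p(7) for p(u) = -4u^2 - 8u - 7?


By the Remainder Theorem, the remainder equals p(7):
  -4*(7)^2 = -196
  -8*(7)^1 = -56
  constant: -7
Sum: -196 - 56 - 7 = -259


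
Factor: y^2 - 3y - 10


Roots satisfy r1 + r2 = -b/a = 3 and r1*r2 = c/a = -10.
So r1 = -2, r2 = 5.
y^2 - 3y - 10 = (y - r1)(y - r2) = (y + 2)(y - 5)


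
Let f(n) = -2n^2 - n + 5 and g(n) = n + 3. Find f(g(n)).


Substitute g(n) into f:
f(g(n)) = -2*(n + 3)^2 + (-1)*(n + 3) + 5
(n + 3)^2 = n^2 + 6n + 9
Expand and combine: -2n^2 - 13n - 16


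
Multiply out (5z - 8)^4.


Expand (5z - 8)^4 by repeated multiplication:
  (5z - 8)^2 = 25z^2 - 80z + 64
  (5z - 8)^3 = 125z^3 - 600z^2 + 960z - 512
= 625z^4 - 4000z^3 + 9600z^2 - 10240z + 4096


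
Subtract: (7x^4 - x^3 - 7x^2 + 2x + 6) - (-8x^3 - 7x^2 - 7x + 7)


Distribute the minus sign:
  (7x^4 - x^3 - 7x^2 + 2x + 6)
- (-8x^3 - 7x^2 - 7x + 7)
Negate second polynomial: 8x^3 + 7x^2 + 7x - 7
Add: 7x^4 + 7x^3 + 9x - 1


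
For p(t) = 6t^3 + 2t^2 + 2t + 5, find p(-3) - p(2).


p(-3) = -145
p(2) = 65
p(-3) - p(2) = -145 - 65 = -210


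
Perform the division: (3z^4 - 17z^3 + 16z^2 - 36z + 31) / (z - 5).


(3z^4 - 17z^3 + 16z^2 - 36z + 31) / (z - 5)
Step 1: 3z^3 * (z - 5) = 3z^4 - 15z^3; subtract.
Step 2: -2z^2 * (z - 5) = -2z^3 + 10z^2; subtract.
Step 3: 6z * (z - 5) = 6z^2 - 30z; subtract.
Step 4: -6 * (z - 5) = -6z + 30; subtract.
Quotient: 3z^3 - 2z^2 + 6z - 6, Remainder: 1


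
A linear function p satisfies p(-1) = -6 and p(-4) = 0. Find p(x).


p(x) = mx + b. Using p(-1)=-6, p(-4)=0:
m = (-6)/(-1 + 4) = -6/3 = -2
b = -6 - m*(-1) = -6 - 2 = -8
p(x) = -2x - 8


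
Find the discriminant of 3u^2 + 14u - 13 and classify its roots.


D = b^2 - 4ac = (14)^2 - 4(3)(-13) = 196 + 156 = 352
Since D > 0: two distinct irrational roots


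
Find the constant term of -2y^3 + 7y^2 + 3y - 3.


Read off the constant term: -3


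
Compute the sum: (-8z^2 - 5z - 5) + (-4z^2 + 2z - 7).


Align terms by degree and add:
  -8z^2 - 5z - 5
  -4z^2 + 2z - 7
= -12z^2 - 3z - 12


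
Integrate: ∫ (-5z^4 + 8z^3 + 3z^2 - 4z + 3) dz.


Reverse power rule on each term:
  ∫ -5z^4 dz = -z^5
  ∫ 8z^3 dz = 2z^4
  ∫ 3z^2 dz = z^3
  ∫ -4z dz = -2z^2
  ∫ 3 dz = 3z
F(z) = -z^5 + 2z^4 + z^3 - 2z^2 + 3z + C


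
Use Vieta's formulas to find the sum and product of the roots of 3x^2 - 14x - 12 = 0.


For ax^2+bx+c=0: sum = -b/a, product = c/a.
a=3, b=-14, c=-12
Sum = -(-14)/3 = 14/3
Product = (-12)/3 = -4


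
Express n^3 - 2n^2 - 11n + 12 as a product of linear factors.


Try integer roots (divisors of 12). n=1: p(1)=0.
Divide out (n - 1): quotient is n^2 - n - 12.
Factor the quadratic: (n + 3)(n - 4)
Result: (n - 1)(n + 3)(n - 4)


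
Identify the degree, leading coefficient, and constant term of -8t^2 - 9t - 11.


Highest power of t is 2, with coefficient -8. Constant term is -11.
Degree = 2, leading coefficient = -8, constant term = -11


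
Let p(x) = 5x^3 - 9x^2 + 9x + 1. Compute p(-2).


Using direct substitution:
  5 * (-2)^3 = -40
  -9 * (-2)^2 = -36
  9 * (-2)^1 = -18
  constant: 1
Sum = -40 - 36 - 18 + 1 = -93


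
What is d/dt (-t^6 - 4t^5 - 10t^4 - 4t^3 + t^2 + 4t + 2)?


Apply the power rule term by term:
  d/dt(-t^6) = -6t^5
  d/dt(-4t^5) = -20t^4
  d/dt(-10t^4) = -40t^3
  d/dt(-4t^3) = -12t^2
  d/dt(t^2) = 2t
  d/dt(4t) = 4
  d/dt(2) = 0
p'(t) = -6t^5 - 20t^4 - 40t^3 - 12t^2 + 2t + 4


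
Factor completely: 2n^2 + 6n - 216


Roots satisfy r1 + r2 = -b/a = -3 and r1*r2 = c/a = -108.
So r1 = -12, r2 = 9.
2n^2 + 6n - 216 = 2(n - r1)(n - r2) = 2(n + 12)(n - 9)


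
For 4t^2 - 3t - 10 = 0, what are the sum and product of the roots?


For at^2+bt+c=0: sum = -b/a, product = c/a.
a=4, b=-3, c=-10
Sum = -(-3)/4 = 3/4
Product = (-10)/4 = -5/2


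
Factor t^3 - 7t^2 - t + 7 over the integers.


Try integer roots (divisors of 7). t=1: p(1)=0.
Divide out (t - 1): quotient is t^2 - 6t - 7.
Factor the quadratic: (t + 1)(t - 7)
Result: (t - 1)(t + 1)(t - 7)


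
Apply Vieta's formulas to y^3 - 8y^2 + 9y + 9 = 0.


Monic cubic y^3+by^2+cy+d=0: sum=-b, pairwise sum=c, product=-d.
b=-8, c=9, d=9
r1+r2+r3 = 8
r1r2+r1r3+r2r3 = 9
r1r2r3 = -9


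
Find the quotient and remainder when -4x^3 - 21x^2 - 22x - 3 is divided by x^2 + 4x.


(-4x^3 - 21x^2 - 22x - 3) / (x^2 + 4x)
Step 1: -4x * (x^2 + 4x) = -4x^3 - 16x^2; subtract.
Step 2: -5 * (x^2 + 4x) = -5x^2 - 20x; subtract.
Quotient: -4x - 5, Remainder: -2x - 3


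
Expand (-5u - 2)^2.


Expand (-5u - 2)^2 by repeated multiplication:
= 25u^2 + 20u + 4


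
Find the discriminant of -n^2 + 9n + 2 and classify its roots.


D = b^2 - 4ac = (9)^2 - 4(-1)(2) = 81 + 8 = 89
Since D > 0: two distinct irrational roots


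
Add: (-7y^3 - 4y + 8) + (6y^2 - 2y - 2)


Align terms by degree and add:
  -7y^3 - 4y + 8
+ 6y^2 - 2y - 2
= -7y^3 + 6y^2 - 6y + 6


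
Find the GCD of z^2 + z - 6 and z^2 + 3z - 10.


Factor each:
  z^2 + z - 6 = (z - 2)(z + 3)
  z^2 + 3z - 10 = (z - 2)(z + 5)
Common monic factor: z - 2


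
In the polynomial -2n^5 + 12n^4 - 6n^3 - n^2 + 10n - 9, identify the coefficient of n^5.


Read off the coefficient of n^5: -2


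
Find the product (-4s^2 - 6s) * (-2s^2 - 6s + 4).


Distribute each term of the first polynomial:
  (-4s^2)(-2s^2 - 6s + 4) = 8s^4 + 24s^3 - 16s^2
  (-6s)(-2s^2 - 6s + 4) = 12s^3 + 36s^2 - 24s
Sum: 8s^4 + 36s^3 + 20s^2 - 24s


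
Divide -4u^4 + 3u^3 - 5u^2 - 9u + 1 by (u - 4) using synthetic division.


Synthetic division with c = 4. Coefficients: -4, 3, -5, -9, 1
Bring down -4.
  -4 * 4 = -16; -16 + 3 = -13
  -13 * 4 = -52; -52 - 5 = -57
  -57 * 4 = -228; -228 - 9 = -237
  -237 * 4 = -948; -948 + 1 = -947
Quotient: -4u^3 - 13u^2 - 57u - 237, Remainder: -947


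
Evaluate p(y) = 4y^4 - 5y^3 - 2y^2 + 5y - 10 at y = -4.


Using direct substitution:
  4 * (-4)^4 = 1024
  -5 * (-4)^3 = 320
  -2 * (-4)^2 = -32
  5 * (-4)^1 = -20
  constant: -10
Sum = 1024 + 320 - 32 - 20 - 10 = 1282


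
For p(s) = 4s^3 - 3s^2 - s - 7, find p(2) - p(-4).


p(2) = 11
p(-4) = -307
p(2) - p(-4) = 11 + 307 = 318


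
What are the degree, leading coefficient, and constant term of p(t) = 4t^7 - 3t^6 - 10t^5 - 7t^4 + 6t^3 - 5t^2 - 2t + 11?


Highest power of t is 7, with coefficient 4. Constant term is 11.
Degree = 7, leading coefficient = 4, constant term = 11


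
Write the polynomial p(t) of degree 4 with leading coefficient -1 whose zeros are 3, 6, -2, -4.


p(t) = -(t - 3)(t - 6)(t + 2)(t + 4)
Expand: -t^4 + 3t^3 + 28t^2 - 36t - 144


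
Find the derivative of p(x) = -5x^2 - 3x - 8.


Apply the power rule term by term:
  d/dx(-5x^2) = -10x
  d/dx(-3x) = -3
  d/dx(-8) = 0
p'(x) = -10x - 3


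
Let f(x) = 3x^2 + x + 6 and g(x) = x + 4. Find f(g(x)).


Substitute g(x) into f:
f(g(x)) = 3*(x + 4)^2 + 1*(x + 4) + 6
(x + 4)^2 = x^2 + 8x + 16
Expand and combine: 3x^2 + 25x + 58


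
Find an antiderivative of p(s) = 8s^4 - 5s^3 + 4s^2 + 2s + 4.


Reverse power rule on each term:
  ∫ 8s^4 ds = (8/5)s^5
  ∫ -5s^3 ds = -(5/4)s^4
  ∫ 4s^2 ds = (4/3)s^3
  ∫ 2s ds = s^2
  ∫ 4 ds = 4s
F(s) = (8/5)s^5 - (5/4)s^4 + (4/3)s^3 + s^2 + 4s + C


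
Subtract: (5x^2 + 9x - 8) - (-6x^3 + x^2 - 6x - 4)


Distribute the minus sign:
  (5x^2 + 9x - 8)
- (-6x^3 + x^2 - 6x - 4)
Negate second polynomial: 6x^3 - x^2 + 6x + 4
Add: 6x^3 + 4x^2 + 15x - 4


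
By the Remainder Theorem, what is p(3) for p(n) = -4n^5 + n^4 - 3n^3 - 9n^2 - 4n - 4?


By the Remainder Theorem, the remainder equals p(3):
  -4*(3)^5 = -972
  1*(3)^4 = 81
  -3*(3)^3 = -81
  -9*(3)^2 = -81
  -4*(3)^1 = -12
  constant: -4
Sum: -972 + 81 - 81 - 81 - 12 - 4 = -1069


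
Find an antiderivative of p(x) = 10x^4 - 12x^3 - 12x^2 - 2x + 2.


Reverse power rule on each term:
  ∫ 10x^4 dx = 2x^5
  ∫ -12x^3 dx = -3x^4
  ∫ -12x^2 dx = -4x^3
  ∫ -2x dx = -x^2
  ∫ 2 dx = 2x
F(x) = 2x^5 - 3x^4 - 4x^3 - x^2 + 2x + C


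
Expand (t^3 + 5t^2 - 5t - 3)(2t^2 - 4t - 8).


Distribute each term of the first polynomial:
  (t^3)(2t^2 - 4t - 8) = 2t^5 - 4t^4 - 8t^3
  (5t^2)(2t^2 - 4t - 8) = 10t^4 - 20t^3 - 40t^2
  (-5t)(2t^2 - 4t - 8) = -10t^3 + 20t^2 + 40t
  (-3)(2t^2 - 4t - 8) = -6t^2 + 12t + 24
Sum: 2t^5 + 6t^4 - 38t^3 - 26t^2 + 52t + 24


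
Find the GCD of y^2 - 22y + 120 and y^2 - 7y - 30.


Factor each:
  y^2 - 22y + 120 = (y - 10)(y - 12)
  y^2 - 7y - 30 = (y - 10)(y + 3)
Common monic factor: y - 10


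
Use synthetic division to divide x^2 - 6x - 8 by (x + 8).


Synthetic division with c = -8. Coefficients: 1, -6, -8
Bring down 1.
  1 * -8 = -8; -8 - 6 = -14
  -14 * -8 = 112; 112 - 8 = 104
Quotient: x - 14, Remainder: 104


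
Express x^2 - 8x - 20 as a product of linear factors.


Roots satisfy r1 + r2 = -b/a = 8 and r1*r2 = c/a = -20.
So r1 = 10, r2 = -2.
x^2 - 8x - 20 = (x - r1)(x - r2) = (x - 10)(x + 2)


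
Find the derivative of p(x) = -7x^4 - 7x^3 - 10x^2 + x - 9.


Apply the power rule term by term:
  d/dx(-7x^4) = -28x^3
  d/dx(-7x^3) = -21x^2
  d/dx(-10x^2) = -20x
  d/dx(x) = 1
  d/dx(-9) = 0
p'(x) = -28x^3 - 21x^2 - 20x + 1


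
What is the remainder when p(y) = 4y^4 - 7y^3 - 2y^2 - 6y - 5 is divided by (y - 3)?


By the Remainder Theorem, the remainder equals p(3):
  4*(3)^4 = 324
  -7*(3)^3 = -189
  -2*(3)^2 = -18
  -6*(3)^1 = -18
  constant: -5
Sum: 324 - 189 - 18 - 18 - 5 = 94


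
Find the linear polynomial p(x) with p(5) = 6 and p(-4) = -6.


p(x) = mx + b. Using p(5)=6, p(-4)=-6:
m = (6 + 6)/(5 + 4) = 12/9 = 4/3
b = 6 - m*(5) = 6 - 20/3 = -2/3
p(x) = (4/3)x - (2/3)


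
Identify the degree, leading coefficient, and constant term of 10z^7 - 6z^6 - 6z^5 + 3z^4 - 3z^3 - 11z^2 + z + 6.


Highest power of z is 7, with coefficient 10. Constant term is 6.
Degree = 7, leading coefficient = 10, constant term = 6


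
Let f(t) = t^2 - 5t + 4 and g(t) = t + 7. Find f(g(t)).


Substitute g(t) into f:
f(g(t)) = 1*(t + 7)^2 + (-5)*(t + 7) + 4
(t + 7)^2 = t^2 + 14t + 49
Expand and combine: t^2 + 9t + 18


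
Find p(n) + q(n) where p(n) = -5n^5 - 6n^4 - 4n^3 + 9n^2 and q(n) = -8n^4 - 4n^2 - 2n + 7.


Align terms by degree and add:
  -5n^5 - 6n^4 - 4n^3 + 9n^2
  -8n^4 - 4n^2 - 2n + 7
= -5n^5 - 14n^4 - 4n^3 + 5n^2 - 2n + 7


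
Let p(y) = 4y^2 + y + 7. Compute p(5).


Using direct substitution:
  4 * (5)^2 = 100
  1 * (5)^1 = 5
  constant: 7
Sum = 100 + 5 + 7 = 112


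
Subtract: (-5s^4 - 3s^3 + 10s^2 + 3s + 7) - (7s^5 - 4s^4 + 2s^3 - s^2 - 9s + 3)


Distribute the minus sign:
  (-5s^4 - 3s^3 + 10s^2 + 3s + 7)
- (7s^5 - 4s^4 + 2s^3 - s^2 - 9s + 3)
Negate second polynomial: -7s^5 + 4s^4 - 2s^3 + s^2 + 9s - 3
Add: -7s^5 - s^4 - 5s^3 + 11s^2 + 12s + 4


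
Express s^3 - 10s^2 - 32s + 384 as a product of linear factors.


Try integer roots (divisors of 384). s=8: p(8)=0.
Divide out (s - 8): quotient is s^2 - 2s - 48.
Factor the quadratic: (s - 8)(s + 6)
Result: (s - 8)(s - 8)(s + 6)


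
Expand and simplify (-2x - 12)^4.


Expand (-2x - 12)^4 by repeated multiplication:
  (-2x - 12)^2 = 4x^2 + 48x + 144
  (-2x - 12)^3 = -8x^3 - 144x^2 - 864x - 1728
= 16x^4 + 384x^3 + 3456x^2 + 13824x + 20736


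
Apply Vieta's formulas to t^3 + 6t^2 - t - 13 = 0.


Monic cubic t^3+bt^2+ct+d=0: sum=-b, pairwise sum=c, product=-d.
b=6, c=-1, d=-13
r1+r2+r3 = -6
r1r2+r1r3+r2r3 = -1
r1r2r3 = 13


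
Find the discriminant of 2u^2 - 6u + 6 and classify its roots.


D = b^2 - 4ac = (-6)^2 - 4(2)(6) = 36 - 48 = -12
Since D < 0: two complex conjugate roots (no real roots)


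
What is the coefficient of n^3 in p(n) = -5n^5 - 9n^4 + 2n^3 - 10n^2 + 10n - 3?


Read off the coefficient of n^3: 2


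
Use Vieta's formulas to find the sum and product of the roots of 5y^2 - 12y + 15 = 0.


For ay^2+by+c=0: sum = -b/a, product = c/a.
a=5, b=-12, c=15
Sum = -(-12)/5 = 12/5
Product = (15)/5 = 3


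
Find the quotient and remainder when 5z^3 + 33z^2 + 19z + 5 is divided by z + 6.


(5z^3 + 33z^2 + 19z + 5) / (z + 6)
Step 1: 5z^2 * (z + 6) = 5z^3 + 30z^2; subtract.
Step 2: 3z * (z + 6) = 3z^2 + 18z; subtract.
Step 3: 1 * (z + 6) = z + 6; subtract.
Quotient: 5z^2 + 3z + 1, Remainder: -1


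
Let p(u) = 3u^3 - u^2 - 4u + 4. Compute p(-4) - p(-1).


p(-4) = -188
p(-1) = 4
p(-4) - p(-1) = -188 - 4 = -192


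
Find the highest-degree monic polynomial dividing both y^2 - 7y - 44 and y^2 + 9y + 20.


Factor each:
  y^2 - 7y - 44 = (y + 4)(y - 11)
  y^2 + 9y + 20 = (y + 4)(y + 5)
Common monic factor: y + 4


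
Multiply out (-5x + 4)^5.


Expand (-5x + 4)^5 by repeated multiplication:
  (-5x + 4)^2 = 25x^2 - 40x + 16
  (-5x + 4)^3 = -125x^3 + 300x^2 - 240x + 64
  (-5x + 4)^4 = 625x^4 - 2000x^3 + 2400x^2 - 1280x + 256
= -3125x^5 + 12500x^4 - 20000x^3 + 16000x^2 - 6400x + 1024


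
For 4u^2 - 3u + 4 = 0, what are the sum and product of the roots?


For au^2+bu+c=0: sum = -b/a, product = c/a.
a=4, b=-3, c=4
Sum = -(-3)/4 = 3/4
Product = (4)/4 = 1


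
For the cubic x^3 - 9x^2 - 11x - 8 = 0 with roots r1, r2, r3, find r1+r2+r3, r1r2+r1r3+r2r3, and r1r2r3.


Monic cubic x^3+bx^2+cx+d=0: sum=-b, pairwise sum=c, product=-d.
b=-9, c=-11, d=-8
r1+r2+r3 = 9
r1r2+r1r3+r2r3 = -11
r1r2r3 = 8


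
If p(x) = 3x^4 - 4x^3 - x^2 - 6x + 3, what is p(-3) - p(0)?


p(-3) = 363
p(0) = 3
p(-3) - p(0) = 363 - 3 = 360


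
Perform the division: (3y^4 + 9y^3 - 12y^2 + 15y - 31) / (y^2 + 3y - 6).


(3y^4 + 9y^3 - 12y^2 + 15y - 31) / (y^2 + 3y - 6)
Step 1: 3y^2 * (y^2 + 3y - 6) = 3y^4 + 9y^3 - 18y^2; subtract.
Step 2: 0 * (y^2 + 3y - 6) = 0; subtract.
Step 3: 6 * (y^2 + 3y - 6) = 6y^2 + 18y - 36; subtract.
Quotient: 3y^2 + 6, Remainder: -3y + 5


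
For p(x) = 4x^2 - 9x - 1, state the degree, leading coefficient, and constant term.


Highest power of x is 2, with coefficient 4. Constant term is -1.
Degree = 2, leading coefficient = 4, constant term = -1


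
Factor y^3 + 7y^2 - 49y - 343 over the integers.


Try integer roots (divisors of -343). y=7: p(7)=0.
Divide out (y - 7): quotient is y^2 + 14y + 49.
Factor the quadratic: (y + 7)(y + 7)
Result: (y - 7)(y + 7)(y + 7)


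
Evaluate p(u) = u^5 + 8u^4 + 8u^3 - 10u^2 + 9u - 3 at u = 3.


Using direct substitution:
  1 * (3)^5 = 243
  8 * (3)^4 = 648
  8 * (3)^3 = 216
  -10 * (3)^2 = -90
  9 * (3)^1 = 27
  constant: -3
Sum = 243 + 648 + 216 - 90 + 27 - 3 = 1041


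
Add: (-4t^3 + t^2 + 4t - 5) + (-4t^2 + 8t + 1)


Align terms by degree and add:
  -4t^3 + t^2 + 4t - 5
  -4t^2 + 8t + 1
= -4t^3 - 3t^2 + 12t - 4
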